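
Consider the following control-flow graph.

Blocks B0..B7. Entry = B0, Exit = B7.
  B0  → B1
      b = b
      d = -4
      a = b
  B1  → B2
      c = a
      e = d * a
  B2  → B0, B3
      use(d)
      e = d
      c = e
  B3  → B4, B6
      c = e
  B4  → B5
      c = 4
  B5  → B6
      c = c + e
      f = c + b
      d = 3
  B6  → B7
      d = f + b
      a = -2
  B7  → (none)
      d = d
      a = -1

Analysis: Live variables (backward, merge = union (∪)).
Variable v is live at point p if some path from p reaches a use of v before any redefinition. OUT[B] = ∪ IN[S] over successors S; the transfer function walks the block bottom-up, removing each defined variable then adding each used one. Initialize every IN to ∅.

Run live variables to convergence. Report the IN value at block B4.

Converged values:
  B0:  IN={b, f}  OUT={a, b, d, f}
  B1:  IN={a, b, d, f}  OUT={b, d, f}
  B2:  IN={b, d, f}  OUT={b, e, f}
  B3:  IN={b, e, f}  OUT={b, e, f}
  B4:  IN={b, e}  OUT={b, c, e}
  B5:  IN={b, c, e}  OUT={b, f}
  B6:  IN={b, f}  OUT={d}
  B7:  IN={d}  OUT={}

Merge at B4: OUT[B4] = IN[B5] = {b, c, e}
Applying B4's transfer function to that OUT value gives IN[B4] (row B4 above).

Answer: {b, e}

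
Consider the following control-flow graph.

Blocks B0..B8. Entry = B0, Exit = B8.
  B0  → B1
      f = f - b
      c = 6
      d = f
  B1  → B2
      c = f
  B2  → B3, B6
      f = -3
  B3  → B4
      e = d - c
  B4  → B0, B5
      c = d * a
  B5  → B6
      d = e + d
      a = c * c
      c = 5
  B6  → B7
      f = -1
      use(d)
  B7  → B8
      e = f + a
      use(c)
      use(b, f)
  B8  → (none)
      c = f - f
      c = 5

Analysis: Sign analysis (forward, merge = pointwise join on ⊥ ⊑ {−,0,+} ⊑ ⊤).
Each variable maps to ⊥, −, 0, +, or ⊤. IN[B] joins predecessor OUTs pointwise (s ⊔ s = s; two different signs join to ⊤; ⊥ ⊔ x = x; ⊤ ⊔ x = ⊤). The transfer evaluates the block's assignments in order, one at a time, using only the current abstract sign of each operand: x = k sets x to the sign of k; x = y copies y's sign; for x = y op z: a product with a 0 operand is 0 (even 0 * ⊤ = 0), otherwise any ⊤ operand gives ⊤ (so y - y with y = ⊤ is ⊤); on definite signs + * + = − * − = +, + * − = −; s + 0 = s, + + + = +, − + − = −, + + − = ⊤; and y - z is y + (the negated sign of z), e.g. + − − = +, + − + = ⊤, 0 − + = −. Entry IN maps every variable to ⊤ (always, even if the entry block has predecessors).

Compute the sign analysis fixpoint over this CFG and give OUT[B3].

Answer: {a: ⊤, b: ⊤, c: ⊤, d: ⊤, e: ⊤, f: -}

Derivation:
Per-block solution:
  B0:  IN=(all ⊤)  OUT={c:+; rest ⊤}
  B1:  IN={c:+; rest ⊤}  OUT=(all ⊤)
  B2:  IN=(all ⊤)  OUT={f:-; rest ⊤}
  B3:  IN={f:-; rest ⊤}  OUT={f:-; rest ⊤}
  B4:  IN={f:-; rest ⊤}  OUT={f:-; rest ⊤}
  B5:  IN={f:-; rest ⊤}  OUT={c:+, f:-; rest ⊤}
  B6:  IN={f:-; rest ⊤}  OUT={f:-; rest ⊤}
  B7:  IN={f:-; rest ⊤}  OUT={f:-; rest ⊤}
  B8:  IN={f:-; rest ⊤}  OUT={c:+, f:-; rest ⊤}

Merge at B3: IN[B3] = OUT[B2] = {a: ⊤, b: ⊤, c: ⊤, d: ⊤, e: ⊤, f: -}
Applying B3's transfer function to that IN value gives OUT[B3] (row B3 above).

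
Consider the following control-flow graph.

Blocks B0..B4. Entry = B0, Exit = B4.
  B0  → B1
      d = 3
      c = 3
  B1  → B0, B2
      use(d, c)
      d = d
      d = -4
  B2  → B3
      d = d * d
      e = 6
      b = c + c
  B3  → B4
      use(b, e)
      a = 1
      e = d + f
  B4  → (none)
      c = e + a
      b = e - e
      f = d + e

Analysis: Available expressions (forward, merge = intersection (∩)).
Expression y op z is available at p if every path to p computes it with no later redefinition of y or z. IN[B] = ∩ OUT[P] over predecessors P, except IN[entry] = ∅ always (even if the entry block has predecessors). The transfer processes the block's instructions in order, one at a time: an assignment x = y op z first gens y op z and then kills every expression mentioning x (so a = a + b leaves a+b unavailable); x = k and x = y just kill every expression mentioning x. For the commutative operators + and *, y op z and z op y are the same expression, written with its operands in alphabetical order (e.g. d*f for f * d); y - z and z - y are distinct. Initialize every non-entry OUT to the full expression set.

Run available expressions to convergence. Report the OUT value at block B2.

Answer: {c+c}

Trace:
Fixpoint table:
  B0:  IN={}  OUT={}
  B1:  IN={}  OUT={}
  B2:  IN={}  OUT={c+c}
  B3:  IN={c+c}  OUT={c+c, d+f}
  B4:  IN={c+c, d+f}  OUT={a+e, d+e, e-e}

Merge at B2: IN[B2] = OUT[B1] = {}
Applying B2's transfer function to that IN value gives OUT[B2] (row B2 above).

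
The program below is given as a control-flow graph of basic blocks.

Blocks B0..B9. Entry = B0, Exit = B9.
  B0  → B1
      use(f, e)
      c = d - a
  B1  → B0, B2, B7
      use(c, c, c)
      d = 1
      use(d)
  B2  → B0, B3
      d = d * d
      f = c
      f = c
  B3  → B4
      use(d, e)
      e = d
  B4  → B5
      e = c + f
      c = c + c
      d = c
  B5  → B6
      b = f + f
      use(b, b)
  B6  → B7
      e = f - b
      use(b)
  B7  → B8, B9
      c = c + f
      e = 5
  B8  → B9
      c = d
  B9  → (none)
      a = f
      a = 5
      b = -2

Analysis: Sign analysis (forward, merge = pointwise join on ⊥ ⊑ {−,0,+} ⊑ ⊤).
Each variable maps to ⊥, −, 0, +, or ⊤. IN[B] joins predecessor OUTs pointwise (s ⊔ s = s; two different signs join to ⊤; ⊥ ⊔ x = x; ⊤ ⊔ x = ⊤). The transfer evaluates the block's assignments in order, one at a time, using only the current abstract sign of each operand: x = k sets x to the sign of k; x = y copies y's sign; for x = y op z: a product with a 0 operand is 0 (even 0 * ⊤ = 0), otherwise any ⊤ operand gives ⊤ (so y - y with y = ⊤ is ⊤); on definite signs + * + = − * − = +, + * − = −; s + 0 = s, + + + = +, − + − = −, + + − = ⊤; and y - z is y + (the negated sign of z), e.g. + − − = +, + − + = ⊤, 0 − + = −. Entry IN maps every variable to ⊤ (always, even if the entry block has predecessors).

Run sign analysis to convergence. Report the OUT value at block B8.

Answer: {a: ⊤, b: ⊤, c: ⊤, d: ⊤, e: +, f: ⊤}

Working:
Per-block solution:
  B0:  IN=(all ⊤)  OUT=(all ⊤)
  B1:  IN=(all ⊤)  OUT={d:+; rest ⊤}
  B2:  IN={d:+; rest ⊤}  OUT={d:+; rest ⊤}
  B3:  IN={d:+; rest ⊤}  OUT={d:+, e:+; rest ⊤}
  B4:  IN={d:+, e:+; rest ⊤}  OUT=(all ⊤)
  B5:  IN=(all ⊤)  OUT=(all ⊤)
  B6:  IN=(all ⊤)  OUT=(all ⊤)
  B7:  IN=(all ⊤)  OUT={e:+; rest ⊤}
  B8:  IN={e:+; rest ⊤}  OUT={e:+; rest ⊤}
  B9:  IN={e:+; rest ⊤}  OUT={a:+, b:-, e:+; rest ⊤}

Merge at B8: IN[B8] = OUT[B7] = {a: ⊤, b: ⊤, c: ⊤, d: ⊤, e: +, f: ⊤}
Applying B8's transfer function to that IN value gives OUT[B8] (row B8 above).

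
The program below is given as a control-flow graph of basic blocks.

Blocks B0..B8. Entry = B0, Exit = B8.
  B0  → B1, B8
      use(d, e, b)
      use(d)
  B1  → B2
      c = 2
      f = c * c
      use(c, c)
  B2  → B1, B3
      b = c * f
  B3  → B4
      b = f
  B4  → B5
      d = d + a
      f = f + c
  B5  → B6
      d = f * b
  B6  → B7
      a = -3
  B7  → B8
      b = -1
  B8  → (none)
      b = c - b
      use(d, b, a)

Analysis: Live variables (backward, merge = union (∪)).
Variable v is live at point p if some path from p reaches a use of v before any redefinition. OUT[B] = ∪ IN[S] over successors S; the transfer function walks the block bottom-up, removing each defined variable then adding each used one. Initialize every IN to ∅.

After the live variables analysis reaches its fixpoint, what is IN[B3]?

Per-block solution:
  B0: | IN={a, b, c, d, e} | OUT={a, b, c, d}
  B1: | IN={a, d} | OUT={a, c, d, f}
  B2: | IN={a, c, d, f} | OUT={a, c, d, f}
  B3: | IN={a, c, d, f} | OUT={a, b, c, d, f}
  B4: | IN={a, b, c, d, f} | OUT={b, c, f}
  B5: | IN={b, c, f} | OUT={c, d}
  B6: | IN={c, d} | OUT={a, c, d}
  B7: | IN={a, c, d} | OUT={a, b, c, d}
  B8: | IN={a, b, c, d} | OUT={}

Merge at B3: OUT[B3] = IN[B4] = {a, b, c, d, f}
Applying B3's transfer function to that OUT value gives IN[B3] (row B3 above).

Answer: {a, c, d, f}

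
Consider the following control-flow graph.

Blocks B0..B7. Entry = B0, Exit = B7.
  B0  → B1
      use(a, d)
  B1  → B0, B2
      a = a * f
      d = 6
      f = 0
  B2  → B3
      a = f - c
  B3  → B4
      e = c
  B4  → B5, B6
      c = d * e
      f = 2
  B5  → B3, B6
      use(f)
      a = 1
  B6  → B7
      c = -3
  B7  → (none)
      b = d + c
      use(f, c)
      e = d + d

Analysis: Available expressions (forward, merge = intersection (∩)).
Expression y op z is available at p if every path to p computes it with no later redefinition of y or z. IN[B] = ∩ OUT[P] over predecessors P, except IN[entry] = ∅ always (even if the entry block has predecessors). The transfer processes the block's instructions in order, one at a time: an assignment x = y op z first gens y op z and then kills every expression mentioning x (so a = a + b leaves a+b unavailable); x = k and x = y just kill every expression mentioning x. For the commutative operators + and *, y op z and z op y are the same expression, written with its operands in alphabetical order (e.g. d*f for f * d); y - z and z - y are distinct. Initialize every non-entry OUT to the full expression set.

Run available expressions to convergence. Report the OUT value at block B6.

Answer: {d*e}

Derivation:
Per-block solution:
  B0: | IN={} | OUT={}
  B1: | IN={} | OUT={}
  B2: | IN={} | OUT={f-c}
  B3: | IN={} | OUT={}
  B4: | IN={} | OUT={d*e}
  B5: | IN={d*e} | OUT={d*e}
  B6: | IN={d*e} | OUT={d*e}
  B7: | IN={d*e} | OUT={c+d, d+d}

Merge at B6: IN[B6] = OUT[B4] ∩ OUT[B5] = {d*e}
Applying B6's transfer function to that IN value gives OUT[B6] (row B6 above).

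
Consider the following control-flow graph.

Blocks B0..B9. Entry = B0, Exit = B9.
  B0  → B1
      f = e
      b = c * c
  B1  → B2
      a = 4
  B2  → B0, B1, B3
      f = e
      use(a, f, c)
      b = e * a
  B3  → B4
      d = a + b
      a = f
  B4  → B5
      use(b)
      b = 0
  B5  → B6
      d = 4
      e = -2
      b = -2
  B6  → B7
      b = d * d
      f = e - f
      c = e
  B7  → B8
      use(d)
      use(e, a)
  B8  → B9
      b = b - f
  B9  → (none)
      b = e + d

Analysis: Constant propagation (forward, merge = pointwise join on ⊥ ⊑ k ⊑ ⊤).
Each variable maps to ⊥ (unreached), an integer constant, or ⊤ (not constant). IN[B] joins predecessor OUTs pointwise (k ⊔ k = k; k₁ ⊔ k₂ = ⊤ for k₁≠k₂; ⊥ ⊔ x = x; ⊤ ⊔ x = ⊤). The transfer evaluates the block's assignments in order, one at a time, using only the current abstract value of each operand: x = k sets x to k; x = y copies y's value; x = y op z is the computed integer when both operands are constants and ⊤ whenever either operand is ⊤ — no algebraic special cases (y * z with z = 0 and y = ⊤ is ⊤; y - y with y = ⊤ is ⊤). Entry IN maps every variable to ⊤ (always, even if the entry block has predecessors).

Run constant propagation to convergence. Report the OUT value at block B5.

Per-block solution:
  B0:   IN=(all ⊤)   OUT=(all ⊤)
  B1:   IN=(all ⊤)   OUT={a:4; rest ⊤}
  B2:   IN={a:4; rest ⊤}   OUT={a:4; rest ⊤}
  B3:   IN={a:4; rest ⊤}   OUT=(all ⊤)
  B4:   IN=(all ⊤)   OUT={b:0; rest ⊤}
  B5:   IN={b:0; rest ⊤}   OUT={b:-2, d:4, e:-2; rest ⊤}
  B6:   IN={b:-2, d:4, e:-2; rest ⊤}   OUT={b:16, c:-2, d:4, e:-2; rest ⊤}
  B7:   IN={b:16, c:-2, d:4, e:-2; rest ⊤}   OUT={b:16, c:-2, d:4, e:-2; rest ⊤}
  B8:   IN={b:16, c:-2, d:4, e:-2; rest ⊤}   OUT={c:-2, d:4, e:-2; rest ⊤}
  B9:   IN={c:-2, d:4, e:-2; rest ⊤}   OUT={b:2, c:-2, d:4, e:-2; rest ⊤}

Merge at B5: IN[B5] = OUT[B4] = {a: ⊤, b: 0, c: ⊤, d: ⊤, e: ⊤, f: ⊤}
Applying B5's transfer function to that IN value gives OUT[B5] (row B5 above).

Answer: {a: ⊤, b: -2, c: ⊤, d: 4, e: -2, f: ⊤}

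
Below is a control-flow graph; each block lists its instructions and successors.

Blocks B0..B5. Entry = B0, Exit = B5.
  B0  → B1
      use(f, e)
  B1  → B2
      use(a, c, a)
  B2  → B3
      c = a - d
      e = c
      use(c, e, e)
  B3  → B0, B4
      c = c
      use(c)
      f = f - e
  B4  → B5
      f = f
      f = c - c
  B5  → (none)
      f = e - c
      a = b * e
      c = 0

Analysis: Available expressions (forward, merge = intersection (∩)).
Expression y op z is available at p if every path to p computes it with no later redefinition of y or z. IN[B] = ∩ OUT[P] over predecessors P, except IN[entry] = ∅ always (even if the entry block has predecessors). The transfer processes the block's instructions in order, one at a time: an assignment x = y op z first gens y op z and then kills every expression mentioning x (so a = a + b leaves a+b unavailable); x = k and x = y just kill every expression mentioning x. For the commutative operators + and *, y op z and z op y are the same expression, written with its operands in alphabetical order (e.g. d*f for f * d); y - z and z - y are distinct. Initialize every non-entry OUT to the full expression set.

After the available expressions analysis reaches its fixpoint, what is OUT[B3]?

Answer: {a-d}

Working:
Converged values:
  B0:  IN={}  OUT={}
  B1:  IN={}  OUT={}
  B2:  IN={}  OUT={a-d}
  B3:  IN={a-d}  OUT={a-d}
  B4:  IN={a-d}  OUT={a-d, c-c}
  B5:  IN={a-d, c-c}  OUT={b*e}

Merge at B3: IN[B3] = OUT[B2] = {a-d}
Applying B3's transfer function to that IN value gives OUT[B3] (row B3 above).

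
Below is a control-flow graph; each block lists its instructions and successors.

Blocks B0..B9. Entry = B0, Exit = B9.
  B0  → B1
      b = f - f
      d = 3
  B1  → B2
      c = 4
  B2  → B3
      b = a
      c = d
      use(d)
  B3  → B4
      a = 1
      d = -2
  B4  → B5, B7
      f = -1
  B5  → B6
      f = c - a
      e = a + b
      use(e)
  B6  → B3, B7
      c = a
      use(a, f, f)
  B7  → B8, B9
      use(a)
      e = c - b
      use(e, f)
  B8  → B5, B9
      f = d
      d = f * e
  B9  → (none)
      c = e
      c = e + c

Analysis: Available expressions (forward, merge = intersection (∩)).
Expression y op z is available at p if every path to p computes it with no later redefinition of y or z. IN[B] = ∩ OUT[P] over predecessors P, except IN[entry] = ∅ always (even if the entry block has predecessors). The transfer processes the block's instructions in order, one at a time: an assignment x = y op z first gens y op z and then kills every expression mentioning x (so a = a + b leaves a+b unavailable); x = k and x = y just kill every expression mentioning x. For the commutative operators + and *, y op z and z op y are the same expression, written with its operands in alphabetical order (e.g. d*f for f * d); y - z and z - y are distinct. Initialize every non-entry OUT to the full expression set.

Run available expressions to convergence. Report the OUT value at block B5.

Answer: {a+b, c-a}

Trace:
Per-block solution:
  B0: | IN={} | OUT={f-f}
  B1: | IN={f-f} | OUT={f-f}
  B2: | IN={f-f} | OUT={f-f}
  B3: | IN={} | OUT={}
  B4: | IN={} | OUT={}
  B5: | IN={} | OUT={a+b, c-a}
  B6: | IN={a+b, c-a} | OUT={a+b}
  B7: | IN={} | OUT={c-b}
  B8: | IN={c-b} | OUT={c-b, e*f}
  B9: | IN={c-b} | OUT={}

Merge at B5: IN[B5] = OUT[B4] ∩ OUT[B8] = {}
Applying B5's transfer function to that IN value gives OUT[B5] (row B5 above).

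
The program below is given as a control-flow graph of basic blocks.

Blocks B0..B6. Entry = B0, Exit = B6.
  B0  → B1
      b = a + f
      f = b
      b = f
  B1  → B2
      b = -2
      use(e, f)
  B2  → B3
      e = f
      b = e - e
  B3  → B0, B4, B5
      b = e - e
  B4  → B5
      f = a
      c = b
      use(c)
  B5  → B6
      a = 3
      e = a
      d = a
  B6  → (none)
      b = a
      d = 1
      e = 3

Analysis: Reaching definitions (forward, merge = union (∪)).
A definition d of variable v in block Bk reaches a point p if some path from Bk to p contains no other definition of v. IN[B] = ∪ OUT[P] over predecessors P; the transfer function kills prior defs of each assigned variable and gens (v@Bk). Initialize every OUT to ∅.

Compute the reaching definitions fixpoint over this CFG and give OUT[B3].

Answer: {b@B3, e@B2, f@B0}

Working:
Fixpoint table:
  B0:  IN={b@B3, e@B2, f@B0}  OUT={b@B0, e@B2, f@B0}
  B1:  IN={b@B0, e@B2, f@B0}  OUT={b@B1, e@B2, f@B0}
  B2:  IN={b@B1, e@B2, f@B0}  OUT={b@B2, e@B2, f@B0}
  B3:  IN={b@B2, e@B2, f@B0}  OUT={b@B3, e@B2, f@B0}
  B4:  IN={b@B3, e@B2, f@B0}  OUT={b@B3, c@B4, e@B2, f@B4}
  B5:  IN={b@B3, c@B4, e@B2, f@B0, f@B4}  OUT={a@B5, b@B3, c@B4, d@B5, e@B5, f@B0, f@B4}
  B6:  IN={a@B5, b@B3, c@B4, d@B5, e@B5, f@B0, f@B4}  OUT={a@B5, b@B6, c@B4, d@B6, e@B6, f@B0, f@B4}

Merge at B3: IN[B3] = OUT[B2] = {b@B2, e@B2, f@B0}
Applying B3's transfer function to that IN value gives OUT[B3] (row B3 above).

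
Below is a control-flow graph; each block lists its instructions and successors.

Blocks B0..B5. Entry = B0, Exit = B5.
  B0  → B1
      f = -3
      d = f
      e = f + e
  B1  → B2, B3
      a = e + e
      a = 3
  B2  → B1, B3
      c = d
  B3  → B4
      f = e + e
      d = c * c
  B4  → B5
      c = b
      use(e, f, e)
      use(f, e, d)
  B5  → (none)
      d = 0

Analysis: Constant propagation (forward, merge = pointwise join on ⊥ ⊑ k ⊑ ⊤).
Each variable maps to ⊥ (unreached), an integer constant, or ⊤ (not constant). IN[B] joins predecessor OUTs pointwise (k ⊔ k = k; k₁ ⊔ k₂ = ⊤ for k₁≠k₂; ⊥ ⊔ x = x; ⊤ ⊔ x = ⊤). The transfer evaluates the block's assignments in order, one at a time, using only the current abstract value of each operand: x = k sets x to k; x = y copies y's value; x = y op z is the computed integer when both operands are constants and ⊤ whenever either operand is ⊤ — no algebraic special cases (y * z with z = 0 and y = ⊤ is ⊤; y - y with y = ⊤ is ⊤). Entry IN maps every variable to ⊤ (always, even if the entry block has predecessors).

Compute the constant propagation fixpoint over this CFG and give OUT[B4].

Converged values:
  B0:  IN=(all ⊤)  OUT={d:-3, f:-3; rest ⊤}
  B1:  IN={d:-3, f:-3; rest ⊤}  OUT={a:3, d:-3, f:-3; rest ⊤}
  B2:  IN={a:3, d:-3, f:-3; rest ⊤}  OUT={a:3, c:-3, d:-3, f:-3; rest ⊤}
  B3:  IN={a:3, d:-3, f:-3; rest ⊤}  OUT={a:3; rest ⊤}
  B4:  IN={a:3; rest ⊤}  OUT={a:3; rest ⊤}
  B5:  IN={a:3; rest ⊤}  OUT={a:3, d:0; rest ⊤}

Merge at B4: IN[B4] = OUT[B3] = {a: 3, b: ⊤, c: ⊤, d: ⊤, e: ⊤, f: ⊤}
Applying B4's transfer function to that IN value gives OUT[B4] (row B4 above).

Answer: {a: 3, b: ⊤, c: ⊤, d: ⊤, e: ⊤, f: ⊤}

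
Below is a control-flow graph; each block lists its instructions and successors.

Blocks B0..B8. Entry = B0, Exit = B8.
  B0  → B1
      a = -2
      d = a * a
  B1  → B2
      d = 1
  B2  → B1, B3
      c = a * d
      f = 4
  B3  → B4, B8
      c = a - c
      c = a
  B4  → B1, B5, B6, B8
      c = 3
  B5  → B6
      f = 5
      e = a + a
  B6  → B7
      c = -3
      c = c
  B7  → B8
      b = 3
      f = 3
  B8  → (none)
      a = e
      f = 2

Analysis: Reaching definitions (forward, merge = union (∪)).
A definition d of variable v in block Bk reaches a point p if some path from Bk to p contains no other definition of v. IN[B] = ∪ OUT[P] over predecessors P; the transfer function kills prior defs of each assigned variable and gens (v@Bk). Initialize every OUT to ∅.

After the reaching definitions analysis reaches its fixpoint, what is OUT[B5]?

Fixpoint table:
  B0: | IN={} | OUT={a@B0, d@B0}
  B1: | IN={a@B0, c@B2, c@B4, d@B0, d@B1, f@B2} | OUT={a@B0, c@B2, c@B4, d@B1, f@B2}
  B2: | IN={a@B0, c@B2, c@B4, d@B1, f@B2} | OUT={a@B0, c@B2, d@B1, f@B2}
  B3: | IN={a@B0, c@B2, d@B1, f@B2} | OUT={a@B0, c@B3, d@B1, f@B2}
  B4: | IN={a@B0, c@B3, d@B1, f@B2} | OUT={a@B0, c@B4, d@B1, f@B2}
  B5: | IN={a@B0, c@B4, d@B1, f@B2} | OUT={a@B0, c@B4, d@B1, e@B5, f@B5}
  B6: | IN={a@B0, c@B4, d@B1, e@B5, f@B2, f@B5} | OUT={a@B0, c@B6, d@B1, e@B5, f@B2, f@B5}
  B7: | IN={a@B0, c@B6, d@B1, e@B5, f@B2, f@B5} | OUT={a@B0, b@B7, c@B6, d@B1, e@B5, f@B7}
  B8: | IN={a@B0, b@B7, c@B3, c@B4, c@B6, d@B1, e@B5, f@B2, f@B7} | OUT={a@B8, b@B7, c@B3, c@B4, c@B6, d@B1, e@B5, f@B8}

Merge at B5: IN[B5] = OUT[B4] = {a@B0, c@B4, d@B1, f@B2}
Applying B5's transfer function to that IN value gives OUT[B5] (row B5 above).

Answer: {a@B0, c@B4, d@B1, e@B5, f@B5}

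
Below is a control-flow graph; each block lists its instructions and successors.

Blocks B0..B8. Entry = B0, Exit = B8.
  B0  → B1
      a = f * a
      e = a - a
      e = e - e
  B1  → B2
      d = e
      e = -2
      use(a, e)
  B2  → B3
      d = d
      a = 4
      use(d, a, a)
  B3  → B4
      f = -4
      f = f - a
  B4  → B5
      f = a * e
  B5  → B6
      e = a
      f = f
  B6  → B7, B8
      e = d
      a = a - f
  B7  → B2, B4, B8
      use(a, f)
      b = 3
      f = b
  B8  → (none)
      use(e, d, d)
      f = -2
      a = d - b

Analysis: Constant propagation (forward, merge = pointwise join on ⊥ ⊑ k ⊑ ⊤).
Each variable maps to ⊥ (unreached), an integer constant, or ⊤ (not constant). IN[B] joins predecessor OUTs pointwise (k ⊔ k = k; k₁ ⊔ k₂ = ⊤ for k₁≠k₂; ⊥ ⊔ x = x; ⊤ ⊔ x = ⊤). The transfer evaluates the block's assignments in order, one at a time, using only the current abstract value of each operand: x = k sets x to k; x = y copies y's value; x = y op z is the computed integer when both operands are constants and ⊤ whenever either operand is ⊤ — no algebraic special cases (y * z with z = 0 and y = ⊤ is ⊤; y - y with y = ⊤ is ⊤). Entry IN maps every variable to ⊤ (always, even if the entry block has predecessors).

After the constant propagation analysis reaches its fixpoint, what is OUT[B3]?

Converged values:
  B0:  IN=(all ⊤)  OUT=(all ⊤)
  B1:  IN=(all ⊤)  OUT={e:-2; rest ⊤}
  B2:  IN=(all ⊤)  OUT={a:4; rest ⊤}
  B3:  IN={a:4; rest ⊤}  OUT={a:4, f:-8; rest ⊤}
  B4:  IN=(all ⊤)  OUT=(all ⊤)
  B5:  IN=(all ⊤)  OUT=(all ⊤)
  B6:  IN=(all ⊤)  OUT=(all ⊤)
  B7:  IN=(all ⊤)  OUT={b:3, f:3; rest ⊤}
  B8:  IN=(all ⊤)  OUT={f:-2; rest ⊤}

Merge at B3: IN[B3] = OUT[B2] = {a: 4, b: ⊤, c: ⊤, d: ⊤, e: ⊤, f: ⊤}
Applying B3's transfer function to that IN value gives OUT[B3] (row B3 above).

Answer: {a: 4, b: ⊤, c: ⊤, d: ⊤, e: ⊤, f: -8}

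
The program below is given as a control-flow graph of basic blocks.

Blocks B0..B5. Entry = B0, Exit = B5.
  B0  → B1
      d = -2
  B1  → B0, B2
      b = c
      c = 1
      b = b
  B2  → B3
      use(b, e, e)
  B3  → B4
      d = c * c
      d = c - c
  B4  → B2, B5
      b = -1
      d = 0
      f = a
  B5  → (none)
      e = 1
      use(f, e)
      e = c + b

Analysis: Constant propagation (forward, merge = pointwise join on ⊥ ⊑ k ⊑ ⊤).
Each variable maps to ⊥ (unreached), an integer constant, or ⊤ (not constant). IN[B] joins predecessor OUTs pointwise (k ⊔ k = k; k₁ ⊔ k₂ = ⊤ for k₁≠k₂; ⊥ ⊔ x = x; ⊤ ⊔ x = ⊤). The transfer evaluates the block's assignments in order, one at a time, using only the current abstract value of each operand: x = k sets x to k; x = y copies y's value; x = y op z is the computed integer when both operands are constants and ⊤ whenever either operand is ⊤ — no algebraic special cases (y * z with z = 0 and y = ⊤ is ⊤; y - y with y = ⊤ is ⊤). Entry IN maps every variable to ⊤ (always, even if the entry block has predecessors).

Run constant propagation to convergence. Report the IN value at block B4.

Converged values:
  B0:  IN=(all ⊤)  OUT={d:-2; rest ⊤}
  B1:  IN={d:-2; rest ⊤}  OUT={c:1, d:-2; rest ⊤}
  B2:  IN={c:1; rest ⊤}  OUT={c:1; rest ⊤}
  B3:  IN={c:1; rest ⊤}  OUT={c:1, d:0; rest ⊤}
  B4:  IN={c:1, d:0; rest ⊤}  OUT={b:-1, c:1, d:0; rest ⊤}
  B5:  IN={b:-1, c:1, d:0; rest ⊤}  OUT={b:-1, c:1, d:0, e:0; rest ⊤}

Merge at B4: IN[B4] = OUT[B3] = {a: ⊤, b: ⊤, c: 1, d: 0, e: ⊤, f: ⊤}

Answer: {a: ⊤, b: ⊤, c: 1, d: 0, e: ⊤, f: ⊤}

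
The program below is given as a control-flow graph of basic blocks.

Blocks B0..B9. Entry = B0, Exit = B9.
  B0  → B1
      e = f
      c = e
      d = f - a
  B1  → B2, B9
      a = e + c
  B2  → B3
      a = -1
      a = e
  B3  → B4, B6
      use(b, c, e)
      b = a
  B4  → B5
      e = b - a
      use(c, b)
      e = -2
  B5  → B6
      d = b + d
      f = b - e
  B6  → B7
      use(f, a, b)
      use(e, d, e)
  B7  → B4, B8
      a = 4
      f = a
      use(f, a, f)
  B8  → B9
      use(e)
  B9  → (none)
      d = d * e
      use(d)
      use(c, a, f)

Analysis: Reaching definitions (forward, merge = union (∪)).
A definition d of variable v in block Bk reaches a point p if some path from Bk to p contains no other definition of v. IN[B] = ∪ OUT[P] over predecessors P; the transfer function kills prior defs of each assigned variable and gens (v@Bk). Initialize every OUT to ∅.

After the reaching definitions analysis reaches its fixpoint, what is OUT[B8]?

Fixpoint table:
  B0: | IN={} | OUT={c@B0, d@B0, e@B0}
  B1: | IN={c@B0, d@B0, e@B0} | OUT={a@B1, c@B0, d@B0, e@B0}
  B2: | IN={a@B1, c@B0, d@B0, e@B0} | OUT={a@B2, c@B0, d@B0, e@B0}
  B3: | IN={a@B2, c@B0, d@B0, e@B0} | OUT={a@B2, b@B3, c@B0, d@B0, e@B0}
  B4: | IN={a@B2, a@B7, b@B3, c@B0, d@B0, d@B5, e@B0, e@B4, f@B7} | OUT={a@B2, a@B7, b@B3, c@B0, d@B0, d@B5, e@B4, f@B7}
  B5: | IN={a@B2, a@B7, b@B3, c@B0, d@B0, d@B5, e@B4, f@B7} | OUT={a@B2, a@B7, b@B3, c@B0, d@B5, e@B4, f@B5}
  B6: | IN={a@B2, a@B7, b@B3, c@B0, d@B0, d@B5, e@B0, e@B4, f@B5} | OUT={a@B2, a@B7, b@B3, c@B0, d@B0, d@B5, e@B0, e@B4, f@B5}
  B7: | IN={a@B2, a@B7, b@B3, c@B0, d@B0, d@B5, e@B0, e@B4, f@B5} | OUT={a@B7, b@B3, c@B0, d@B0, d@B5, e@B0, e@B4, f@B7}
  B8: | IN={a@B7, b@B3, c@B0, d@B0, d@B5, e@B0, e@B4, f@B7} | OUT={a@B7, b@B3, c@B0, d@B0, d@B5, e@B0, e@B4, f@B7}
  B9: | IN={a@B1, a@B7, b@B3, c@B0, d@B0, d@B5, e@B0, e@B4, f@B7} | OUT={a@B1, a@B7, b@B3, c@B0, d@B9, e@B0, e@B4, f@B7}

Merge at B8: IN[B8] = OUT[B7] = {a@B7, b@B3, c@B0, d@B0, d@B5, e@B0, e@B4, f@B7}
Applying B8's transfer function to that IN value gives OUT[B8] (row B8 above).

Answer: {a@B7, b@B3, c@B0, d@B0, d@B5, e@B0, e@B4, f@B7}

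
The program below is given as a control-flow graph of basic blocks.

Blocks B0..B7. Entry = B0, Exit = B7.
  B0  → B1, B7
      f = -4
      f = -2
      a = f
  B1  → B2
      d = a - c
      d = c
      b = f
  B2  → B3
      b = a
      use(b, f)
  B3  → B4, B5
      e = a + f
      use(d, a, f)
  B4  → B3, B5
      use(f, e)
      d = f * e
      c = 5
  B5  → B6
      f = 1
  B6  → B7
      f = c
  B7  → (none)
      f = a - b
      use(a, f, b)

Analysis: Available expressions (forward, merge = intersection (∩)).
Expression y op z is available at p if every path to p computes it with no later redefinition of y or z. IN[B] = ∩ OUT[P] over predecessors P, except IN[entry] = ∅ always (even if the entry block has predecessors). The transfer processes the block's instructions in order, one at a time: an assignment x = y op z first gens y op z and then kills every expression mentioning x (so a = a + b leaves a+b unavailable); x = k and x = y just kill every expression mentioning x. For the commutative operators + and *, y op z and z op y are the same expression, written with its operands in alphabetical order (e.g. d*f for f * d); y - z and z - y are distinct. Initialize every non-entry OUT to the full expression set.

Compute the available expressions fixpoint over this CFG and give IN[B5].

Answer: {a+f}

Working:
Converged values:
  B0: | IN={} | OUT={}
  B1: | IN={} | OUT={a-c}
  B2: | IN={a-c} | OUT={a-c}
  B3: | IN={} | OUT={a+f}
  B4: | IN={a+f} | OUT={a+f, e*f}
  B5: | IN={a+f} | OUT={}
  B6: | IN={} | OUT={}
  B7: | IN={} | OUT={a-b}

Merge at B5: IN[B5] = OUT[B3] ∩ OUT[B4] = {a+f}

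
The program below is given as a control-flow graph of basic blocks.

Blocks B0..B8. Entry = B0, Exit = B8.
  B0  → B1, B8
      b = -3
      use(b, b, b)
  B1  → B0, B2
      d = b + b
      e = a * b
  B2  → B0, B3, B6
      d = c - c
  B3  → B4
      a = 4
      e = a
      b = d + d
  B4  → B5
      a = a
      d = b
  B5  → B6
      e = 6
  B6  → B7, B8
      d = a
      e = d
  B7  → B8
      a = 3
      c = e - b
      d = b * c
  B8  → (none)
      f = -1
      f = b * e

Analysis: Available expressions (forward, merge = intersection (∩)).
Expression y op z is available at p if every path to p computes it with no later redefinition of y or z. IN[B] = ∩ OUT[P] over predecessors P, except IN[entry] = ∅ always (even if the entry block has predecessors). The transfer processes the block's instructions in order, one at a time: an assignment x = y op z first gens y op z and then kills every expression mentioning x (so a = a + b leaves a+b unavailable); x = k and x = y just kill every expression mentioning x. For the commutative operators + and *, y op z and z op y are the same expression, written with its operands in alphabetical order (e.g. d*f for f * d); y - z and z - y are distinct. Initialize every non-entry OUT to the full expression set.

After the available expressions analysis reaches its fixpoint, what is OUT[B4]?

Fixpoint table:
  B0: | IN={} | OUT={}
  B1: | IN={} | OUT={a*b, b+b}
  B2: | IN={a*b, b+b} | OUT={a*b, b+b, c-c}
  B3: | IN={a*b, b+b, c-c} | OUT={c-c, d+d}
  B4: | IN={c-c, d+d} | OUT={c-c}
  B5: | IN={c-c} | OUT={c-c}
  B6: | IN={c-c} | OUT={c-c}
  B7: | IN={c-c} | OUT={b*c, e-b}
  B8: | IN={} | OUT={b*e}

Merge at B4: IN[B4] = OUT[B3] = {c-c, d+d}
Applying B4's transfer function to that IN value gives OUT[B4] (row B4 above).

Answer: {c-c}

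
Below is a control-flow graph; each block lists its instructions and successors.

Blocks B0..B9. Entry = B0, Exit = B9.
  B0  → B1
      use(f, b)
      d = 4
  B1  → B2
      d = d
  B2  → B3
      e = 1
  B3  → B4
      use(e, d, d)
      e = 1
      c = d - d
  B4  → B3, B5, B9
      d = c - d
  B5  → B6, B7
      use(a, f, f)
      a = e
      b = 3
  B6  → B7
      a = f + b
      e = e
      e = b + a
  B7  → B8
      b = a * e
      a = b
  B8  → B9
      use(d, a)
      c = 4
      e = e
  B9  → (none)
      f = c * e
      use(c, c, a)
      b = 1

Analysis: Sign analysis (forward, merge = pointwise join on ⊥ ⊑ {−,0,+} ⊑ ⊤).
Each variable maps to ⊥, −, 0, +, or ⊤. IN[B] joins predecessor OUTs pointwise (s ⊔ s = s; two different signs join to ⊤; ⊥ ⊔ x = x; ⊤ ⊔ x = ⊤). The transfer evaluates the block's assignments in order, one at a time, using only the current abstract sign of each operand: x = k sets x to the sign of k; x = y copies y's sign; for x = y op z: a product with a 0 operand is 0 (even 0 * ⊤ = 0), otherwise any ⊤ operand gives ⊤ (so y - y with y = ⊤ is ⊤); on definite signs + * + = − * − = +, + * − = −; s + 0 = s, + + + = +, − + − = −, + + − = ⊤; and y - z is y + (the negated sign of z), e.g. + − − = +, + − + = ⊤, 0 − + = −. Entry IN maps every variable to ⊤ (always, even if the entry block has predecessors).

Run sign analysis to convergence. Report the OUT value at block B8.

Answer: {a: ⊤, b: ⊤, c: +, d: ⊤, e: ⊤, f: ⊤}

Trace:
Per-block solution:
  B0:   IN=(all ⊤)   OUT={d:+; rest ⊤}
  B1:   IN={d:+; rest ⊤}   OUT={d:+; rest ⊤}
  B2:   IN={d:+; rest ⊤}   OUT={d:+, e:+; rest ⊤}
  B3:   IN={e:+; rest ⊤}   OUT={e:+; rest ⊤}
  B4:   IN={e:+; rest ⊤}   OUT={e:+; rest ⊤}
  B5:   IN={e:+; rest ⊤}   OUT={a:+, b:+, e:+; rest ⊤}
  B6:   IN={a:+, b:+, e:+; rest ⊤}   OUT={b:+; rest ⊤}
  B7:   IN={b:+; rest ⊤}   OUT=(all ⊤)
  B8:   IN=(all ⊤)   OUT={c:+; rest ⊤}
  B9:   IN=(all ⊤)   OUT={b:+; rest ⊤}

Merge at B8: IN[B8] = OUT[B7] = {a: ⊤, b: ⊤, c: ⊤, d: ⊤, e: ⊤, f: ⊤}
Applying B8's transfer function to that IN value gives OUT[B8] (row B8 above).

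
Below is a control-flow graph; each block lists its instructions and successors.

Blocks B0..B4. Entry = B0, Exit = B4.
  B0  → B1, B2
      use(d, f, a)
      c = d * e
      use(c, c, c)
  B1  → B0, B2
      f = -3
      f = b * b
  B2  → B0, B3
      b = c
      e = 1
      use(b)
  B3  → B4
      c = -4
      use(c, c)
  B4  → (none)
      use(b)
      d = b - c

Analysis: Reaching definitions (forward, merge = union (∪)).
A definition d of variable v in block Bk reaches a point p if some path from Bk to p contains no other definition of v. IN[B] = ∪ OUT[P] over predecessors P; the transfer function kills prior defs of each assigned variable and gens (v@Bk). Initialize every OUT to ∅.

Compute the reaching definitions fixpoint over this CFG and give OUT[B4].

Converged values:
  B0: | IN={b@B2, c@B0, e@B2, f@B1} | OUT={b@B2, c@B0, e@B2, f@B1}
  B1: | IN={b@B2, c@B0, e@B2, f@B1} | OUT={b@B2, c@B0, e@B2, f@B1}
  B2: | IN={b@B2, c@B0, e@B2, f@B1} | OUT={b@B2, c@B0, e@B2, f@B1}
  B3: | IN={b@B2, c@B0, e@B2, f@B1} | OUT={b@B2, c@B3, e@B2, f@B1}
  B4: | IN={b@B2, c@B3, e@B2, f@B1} | OUT={b@B2, c@B3, d@B4, e@B2, f@B1}

Merge at B4: IN[B4] = OUT[B3] = {b@B2, c@B3, e@B2, f@B1}
Applying B4's transfer function to that IN value gives OUT[B4] (row B4 above).

Answer: {b@B2, c@B3, d@B4, e@B2, f@B1}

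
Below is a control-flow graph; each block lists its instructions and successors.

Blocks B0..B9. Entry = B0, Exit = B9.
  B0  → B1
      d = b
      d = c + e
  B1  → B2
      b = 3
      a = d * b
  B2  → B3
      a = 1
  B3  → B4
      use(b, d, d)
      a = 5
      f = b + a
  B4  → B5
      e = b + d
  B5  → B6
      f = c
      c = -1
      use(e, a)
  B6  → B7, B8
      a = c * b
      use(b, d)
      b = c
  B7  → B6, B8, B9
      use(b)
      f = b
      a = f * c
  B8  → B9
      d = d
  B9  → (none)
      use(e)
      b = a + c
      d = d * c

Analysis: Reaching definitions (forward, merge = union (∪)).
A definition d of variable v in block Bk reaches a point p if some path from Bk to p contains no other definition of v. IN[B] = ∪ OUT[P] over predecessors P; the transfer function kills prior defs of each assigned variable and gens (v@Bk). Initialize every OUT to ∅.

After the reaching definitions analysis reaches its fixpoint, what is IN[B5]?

Answer: {a@B3, b@B1, d@B0, e@B4, f@B3}

Working:
Fixpoint table:
  B0: | IN={} | OUT={d@B0}
  B1: | IN={d@B0} | OUT={a@B1, b@B1, d@B0}
  B2: | IN={a@B1, b@B1, d@B0} | OUT={a@B2, b@B1, d@B0}
  B3: | IN={a@B2, b@B1, d@B0} | OUT={a@B3, b@B1, d@B0, f@B3}
  B4: | IN={a@B3, b@B1, d@B0, f@B3} | OUT={a@B3, b@B1, d@B0, e@B4, f@B3}
  B5: | IN={a@B3, b@B1, d@B0, e@B4, f@B3} | OUT={a@B3, b@B1, c@B5, d@B0, e@B4, f@B5}
  B6: | IN={a@B3, a@B7, b@B1, b@B6, c@B5, d@B0, e@B4, f@B5, f@B7} | OUT={a@B6, b@B6, c@B5, d@B0, e@B4, f@B5, f@B7}
  B7: | IN={a@B6, b@B6, c@B5, d@B0, e@B4, f@B5, f@B7} | OUT={a@B7, b@B6, c@B5, d@B0, e@B4, f@B7}
  B8: | IN={a@B6, a@B7, b@B6, c@B5, d@B0, e@B4, f@B5, f@B7} | OUT={a@B6, a@B7, b@B6, c@B5, d@B8, e@B4, f@B5, f@B7}
  B9: | IN={a@B6, a@B7, b@B6, c@B5, d@B0, d@B8, e@B4, f@B5, f@B7} | OUT={a@B6, a@B7, b@B9, c@B5, d@B9, e@B4, f@B5, f@B7}

Merge at B5: IN[B5] = OUT[B4] = {a@B3, b@B1, d@B0, e@B4, f@B3}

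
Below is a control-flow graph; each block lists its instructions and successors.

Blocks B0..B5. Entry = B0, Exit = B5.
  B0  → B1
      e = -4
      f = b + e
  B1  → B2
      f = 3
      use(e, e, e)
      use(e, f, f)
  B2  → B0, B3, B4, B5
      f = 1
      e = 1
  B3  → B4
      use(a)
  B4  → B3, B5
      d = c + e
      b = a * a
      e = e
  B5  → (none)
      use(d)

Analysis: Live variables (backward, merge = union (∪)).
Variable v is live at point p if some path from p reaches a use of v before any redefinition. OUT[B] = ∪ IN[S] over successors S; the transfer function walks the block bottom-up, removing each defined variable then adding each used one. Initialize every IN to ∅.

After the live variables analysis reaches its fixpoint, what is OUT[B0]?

Answer: {a, b, c, d, e}

Trace:
Fixpoint table:
  B0:  IN={a, b, c, d}  OUT={a, b, c, d, e}
  B1:  IN={a, b, c, d, e}  OUT={a, b, c, d}
  B2:  IN={a, b, c, d}  OUT={a, b, c, d, e}
  B3:  IN={a, c, e}  OUT={a, c, e}
  B4:  IN={a, c, e}  OUT={a, c, d, e}
  B5:  IN={d}  OUT={}

Merge at B0: OUT[B0] = IN[B1] = {a, b, c, d, e}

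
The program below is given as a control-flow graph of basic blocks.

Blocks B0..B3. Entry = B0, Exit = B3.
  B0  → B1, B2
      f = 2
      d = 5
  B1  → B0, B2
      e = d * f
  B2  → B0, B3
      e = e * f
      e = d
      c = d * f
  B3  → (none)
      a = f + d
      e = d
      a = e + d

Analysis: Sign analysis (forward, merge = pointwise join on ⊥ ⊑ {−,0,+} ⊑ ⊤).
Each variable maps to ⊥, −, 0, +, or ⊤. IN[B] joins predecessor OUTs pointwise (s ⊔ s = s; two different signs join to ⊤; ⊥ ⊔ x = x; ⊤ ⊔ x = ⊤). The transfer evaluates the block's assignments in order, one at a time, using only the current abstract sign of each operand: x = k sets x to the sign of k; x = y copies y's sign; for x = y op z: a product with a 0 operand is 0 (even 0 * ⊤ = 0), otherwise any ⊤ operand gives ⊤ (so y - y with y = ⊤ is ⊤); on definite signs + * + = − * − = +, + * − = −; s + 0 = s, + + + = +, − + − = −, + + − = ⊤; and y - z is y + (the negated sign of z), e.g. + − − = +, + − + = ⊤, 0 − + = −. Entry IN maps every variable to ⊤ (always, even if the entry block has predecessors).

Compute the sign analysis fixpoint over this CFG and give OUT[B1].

Converged values:
  B0: | IN=(all ⊤) | OUT={d:+, f:+; rest ⊤}
  B1: | IN={d:+, f:+; rest ⊤} | OUT={d:+, e:+, f:+; rest ⊤}
  B2: | IN={d:+, f:+; rest ⊤} | OUT={c:+, d:+, e:+, f:+; rest ⊤}
  B3: | IN={c:+, d:+, e:+, f:+; rest ⊤} | OUT={a:+, c:+, d:+, e:+, f:+; rest ⊤}

Merge at B1: IN[B1] = OUT[B0] = {a: ⊤, b: ⊤, c: ⊤, d: +, e: ⊤, f: +}
Applying B1's transfer function to that IN value gives OUT[B1] (row B1 above).

Answer: {a: ⊤, b: ⊤, c: ⊤, d: +, e: +, f: +}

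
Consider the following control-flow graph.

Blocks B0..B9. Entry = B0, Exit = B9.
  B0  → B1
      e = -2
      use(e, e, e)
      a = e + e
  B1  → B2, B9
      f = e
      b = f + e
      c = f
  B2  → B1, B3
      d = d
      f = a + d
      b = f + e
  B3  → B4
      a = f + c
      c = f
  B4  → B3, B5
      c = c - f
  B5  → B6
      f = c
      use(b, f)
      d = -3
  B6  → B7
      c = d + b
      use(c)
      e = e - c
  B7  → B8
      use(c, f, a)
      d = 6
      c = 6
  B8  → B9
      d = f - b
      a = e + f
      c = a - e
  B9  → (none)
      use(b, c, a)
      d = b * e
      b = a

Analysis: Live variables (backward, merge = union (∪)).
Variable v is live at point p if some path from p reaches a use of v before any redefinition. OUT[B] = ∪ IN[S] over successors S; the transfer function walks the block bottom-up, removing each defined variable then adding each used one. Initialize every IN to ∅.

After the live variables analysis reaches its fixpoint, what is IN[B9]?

Converged values:
  B0:  IN={d}  OUT={a, d, e}
  B1:  IN={a, d, e}  OUT={a, b, c, d, e}
  B2:  IN={a, c, d, e}  OUT={a, b, c, d, e, f}
  B3:  IN={b, c, e, f}  OUT={a, b, c, e, f}
  B4:  IN={a, b, c, e, f}  OUT={a, b, c, e, f}
  B5:  IN={a, b, c, e}  OUT={a, b, d, e, f}
  B6:  IN={a, b, d, e, f}  OUT={a, b, c, e, f}
  B7:  IN={a, b, c, e, f}  OUT={b, e, f}
  B8:  IN={b, e, f}  OUT={a, b, c, e}
  B9:  IN={a, b, c, e}  OUT={}

B9 is the boundary node: OUT[B9] = {}
Applying B9's transfer function to that OUT value gives IN[B9] (row B9 above).

Answer: {a, b, c, e}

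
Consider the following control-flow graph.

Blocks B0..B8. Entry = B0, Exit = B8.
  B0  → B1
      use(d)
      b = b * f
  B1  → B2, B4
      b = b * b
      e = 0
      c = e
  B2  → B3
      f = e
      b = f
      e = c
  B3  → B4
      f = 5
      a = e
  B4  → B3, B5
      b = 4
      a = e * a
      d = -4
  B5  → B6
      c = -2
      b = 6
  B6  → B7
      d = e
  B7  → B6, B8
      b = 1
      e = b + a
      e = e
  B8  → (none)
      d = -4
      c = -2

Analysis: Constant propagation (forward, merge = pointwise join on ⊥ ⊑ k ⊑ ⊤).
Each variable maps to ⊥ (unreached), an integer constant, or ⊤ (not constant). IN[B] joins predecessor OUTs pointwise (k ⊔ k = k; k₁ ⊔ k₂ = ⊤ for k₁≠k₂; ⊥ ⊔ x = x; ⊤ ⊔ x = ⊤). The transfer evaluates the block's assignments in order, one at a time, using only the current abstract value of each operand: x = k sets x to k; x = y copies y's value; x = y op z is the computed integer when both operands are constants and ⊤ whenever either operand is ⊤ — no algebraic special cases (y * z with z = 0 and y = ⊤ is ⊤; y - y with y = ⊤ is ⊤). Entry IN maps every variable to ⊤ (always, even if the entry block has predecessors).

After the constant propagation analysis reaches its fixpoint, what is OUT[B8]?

Converged values:
  B0:  IN=(all ⊤)  OUT=(all ⊤)
  B1:  IN=(all ⊤)  OUT={c:0, e:0; rest ⊤}
  B2:  IN={c:0, e:0; rest ⊤}  OUT={b:0, c:0, e:0, f:0; rest ⊤}
  B3:  IN={c:0, e:0; rest ⊤}  OUT={a:0, c:0, e:0, f:5; rest ⊤}
  B4:  IN={c:0, e:0; rest ⊤}  OUT={b:4, c:0, d:-4, e:0; rest ⊤}
  B5:  IN={b:4, c:0, d:-4, e:0; rest ⊤}  OUT={b:6, c:-2, d:-4, e:0; rest ⊤}
  B6:  IN={c:-2; rest ⊤}  OUT={c:-2; rest ⊤}
  B7:  IN={c:-2; rest ⊤}  OUT={b:1, c:-2; rest ⊤}
  B8:  IN={b:1, c:-2; rest ⊤}  OUT={b:1, c:-2, d:-4; rest ⊤}

Merge at B8: IN[B8] = OUT[B7] = {a: ⊤, b: 1, c: -2, d: ⊤, e: ⊤, f: ⊤}
Applying B8's transfer function to that IN value gives OUT[B8] (row B8 above).

Answer: {a: ⊤, b: 1, c: -2, d: -4, e: ⊤, f: ⊤}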